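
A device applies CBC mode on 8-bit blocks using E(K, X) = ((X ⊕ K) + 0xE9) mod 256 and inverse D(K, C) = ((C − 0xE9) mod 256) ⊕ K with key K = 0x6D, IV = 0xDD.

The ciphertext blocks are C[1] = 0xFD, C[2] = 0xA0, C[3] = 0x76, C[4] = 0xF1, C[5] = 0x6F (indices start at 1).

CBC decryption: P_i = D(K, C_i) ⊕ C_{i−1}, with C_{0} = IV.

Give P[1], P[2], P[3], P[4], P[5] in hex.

P[1]: D(K, 0xFD) = 0x79; 0x79 ⊕ 0xDD = 0xA4.
P[2]: D(K, 0xA0) = 0xDA; 0xDA ⊕ 0xFD = 0x27.
P[3]: D(K, 0x76) = 0xE0; 0xE0 ⊕ 0xA0 = 0x40.
P[4]: D(K, 0xF1) = 0x65; 0x65 ⊕ 0x76 = 0x13.
P[5]: D(K, 0x6F) = 0xEB; 0xEB ⊕ 0xF1 = 0x1A.

P[1] = 0xA4, P[2] = 0x27, P[3] = 0x40, P[4] = 0x13, P[5] = 0x1A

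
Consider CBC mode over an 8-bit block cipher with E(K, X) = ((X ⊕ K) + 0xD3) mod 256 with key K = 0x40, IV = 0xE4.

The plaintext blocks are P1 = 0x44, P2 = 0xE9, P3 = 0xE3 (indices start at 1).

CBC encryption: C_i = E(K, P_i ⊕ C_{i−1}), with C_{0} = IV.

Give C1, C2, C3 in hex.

C1: P1 ⊕ 0xE4 = 0xA0; E(K, 0xA0) = 0xB3.
C2: P2 ⊕ 0xB3 = 0x5A; E(K, 0x5A) = 0xED.
C3: P3 ⊕ 0xED = 0x0E; E(K, 0x0E) = 0x21.

C1 = 0xB3, C2 = 0xED, C3 = 0x21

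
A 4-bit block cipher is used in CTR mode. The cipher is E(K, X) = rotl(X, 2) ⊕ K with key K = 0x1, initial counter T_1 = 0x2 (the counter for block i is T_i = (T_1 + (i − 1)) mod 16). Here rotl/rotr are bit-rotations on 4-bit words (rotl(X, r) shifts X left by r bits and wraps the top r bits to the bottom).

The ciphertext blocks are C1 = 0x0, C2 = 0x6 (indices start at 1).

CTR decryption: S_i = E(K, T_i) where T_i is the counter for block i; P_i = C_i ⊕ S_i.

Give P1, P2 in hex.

P1: T = 0x2, S = E(K, T) = 0x9; 0x0 ⊕ 0x9 = 0x9.
P2: T = 0x3, S = E(K, T) = 0xD; 0x6 ⊕ 0xD = 0xB.

P1 = 0x9, P2 = 0xB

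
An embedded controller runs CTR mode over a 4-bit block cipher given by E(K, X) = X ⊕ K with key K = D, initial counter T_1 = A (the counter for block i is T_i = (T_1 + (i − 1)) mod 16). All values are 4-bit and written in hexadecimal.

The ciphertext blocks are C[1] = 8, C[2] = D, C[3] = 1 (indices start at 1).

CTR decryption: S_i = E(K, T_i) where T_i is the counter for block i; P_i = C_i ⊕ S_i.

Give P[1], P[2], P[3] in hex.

P[1] = F, P[2] = B, P[3] = 0

P[1]: T = A, S = E(K, T) = 7; 8 ⊕ 7 = F.
P[2]: T = B, S = E(K, T) = 6; D ⊕ 6 = B.
P[3]: T = C, S = E(K, T) = 1; 1 ⊕ 1 = 0.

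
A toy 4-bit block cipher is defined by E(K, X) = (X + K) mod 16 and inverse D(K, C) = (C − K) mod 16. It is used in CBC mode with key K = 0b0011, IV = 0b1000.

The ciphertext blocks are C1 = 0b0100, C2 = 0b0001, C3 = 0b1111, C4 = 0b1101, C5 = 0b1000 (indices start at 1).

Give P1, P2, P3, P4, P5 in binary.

P1 = 0b1001, P2 = 0b1010, P3 = 0b1101, P4 = 0b0101, P5 = 0b1000

CBC decryption: P_i = D(K, C_i) ⊕ C_{i−1}, with C_{0} = IV.
P1: D(K, 0b0100) = 0b0001; 0b0001 ⊕ 0b1000 = 0b1001.
P2: D(K, 0b0001) = 0b1110; 0b1110 ⊕ 0b0100 = 0b1010.
P3: D(K, 0b1111) = 0b1100; 0b1100 ⊕ 0b0001 = 0b1101.
P4: D(K, 0b1101) = 0b1010; 0b1010 ⊕ 0b1111 = 0b0101.
P5: D(K, 0b1000) = 0b0101; 0b0101 ⊕ 0b1101 = 0b1000.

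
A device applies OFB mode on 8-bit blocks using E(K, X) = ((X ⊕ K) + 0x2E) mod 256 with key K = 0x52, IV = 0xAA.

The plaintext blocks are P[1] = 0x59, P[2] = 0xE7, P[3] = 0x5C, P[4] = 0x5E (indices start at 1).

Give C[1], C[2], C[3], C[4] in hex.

C[1] = 0x7F, C[2] = 0x45, C[3] = 0x42, C[4] = 0x24

OFB encryption: S_i = E(K, S_{i−1}) with S_{0} = IV; C_i = P_i ⊕ S_i.
C[1]: S = E(K, 0xAA) = 0x26; 0x59 ⊕ 0x26 = 0x7F.
C[2]: S = E(K, 0x26) = 0xA2; 0xE7 ⊕ 0xA2 = 0x45.
C[3]: S = E(K, 0xA2) = 0x1E; 0x5C ⊕ 0x1E = 0x42.
C[4]: S = E(K, 0x1E) = 0x7A; 0x5E ⊕ 0x7A = 0x24.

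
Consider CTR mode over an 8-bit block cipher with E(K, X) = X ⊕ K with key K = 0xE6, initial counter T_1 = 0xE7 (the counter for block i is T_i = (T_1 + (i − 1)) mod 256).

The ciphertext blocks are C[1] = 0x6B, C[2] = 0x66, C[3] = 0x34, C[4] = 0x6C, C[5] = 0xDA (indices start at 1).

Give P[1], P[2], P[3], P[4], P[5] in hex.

CTR decryption: S_i = E(K, T_i) where T_i is the counter for block i; P_i = C_i ⊕ S_i.
P[1]: T = 0xE7, S = E(K, T) = 0x01; 0x6B ⊕ 0x01 = 0x6A.
P[2]: T = 0xE8, S = E(K, T) = 0x0E; 0x66 ⊕ 0x0E = 0x68.
P[3]: T = 0xE9, S = E(K, T) = 0x0F; 0x34 ⊕ 0x0F = 0x3B.
P[4]: T = 0xEA, S = E(K, T) = 0x0C; 0x6C ⊕ 0x0C = 0x60.
P[5]: T = 0xEB, S = E(K, T) = 0x0D; 0xDA ⊕ 0x0D = 0xD7.

P[1] = 0x6A, P[2] = 0x68, P[3] = 0x3B, P[4] = 0x60, P[5] = 0xD7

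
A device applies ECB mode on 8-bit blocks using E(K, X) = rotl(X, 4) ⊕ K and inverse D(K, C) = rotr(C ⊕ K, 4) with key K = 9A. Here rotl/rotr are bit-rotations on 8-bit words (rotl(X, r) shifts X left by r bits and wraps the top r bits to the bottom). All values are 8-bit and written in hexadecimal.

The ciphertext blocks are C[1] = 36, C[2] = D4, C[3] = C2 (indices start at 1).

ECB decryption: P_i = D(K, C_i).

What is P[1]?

P[1] = CA

P[1]: D(K, 36) = CA.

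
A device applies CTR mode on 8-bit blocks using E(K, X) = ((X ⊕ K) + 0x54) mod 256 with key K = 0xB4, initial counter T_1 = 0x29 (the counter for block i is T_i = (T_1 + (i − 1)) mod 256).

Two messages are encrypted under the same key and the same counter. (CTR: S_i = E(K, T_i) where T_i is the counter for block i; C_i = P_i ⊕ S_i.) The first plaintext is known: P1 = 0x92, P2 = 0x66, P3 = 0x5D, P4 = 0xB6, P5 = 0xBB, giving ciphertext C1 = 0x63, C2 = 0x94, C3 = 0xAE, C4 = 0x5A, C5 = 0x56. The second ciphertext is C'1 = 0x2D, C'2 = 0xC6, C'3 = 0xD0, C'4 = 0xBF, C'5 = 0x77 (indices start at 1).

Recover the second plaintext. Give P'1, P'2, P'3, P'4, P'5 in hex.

In CTR with a reused counter, both messages share the same keystream S_i, so C_i ⊕ C'_i = P_i ⊕ P'_i and thus P'_i = P_i ⊕ C_i ⊕ C'_i.
P'1: 0x92 ⊕ 0x63 ⊕ 0x2D = 0xDC.
P'2: 0x66 ⊕ 0x94 ⊕ 0xC6 = 0x34.
P'3: 0x5D ⊕ 0xAE ⊕ 0xD0 = 0x23.
P'4: 0xB6 ⊕ 0x5A ⊕ 0xBF = 0x53.
P'5: 0xBB ⊕ 0x56 ⊕ 0x77 = 0x9A.

P'1 = 0xDC, P'2 = 0x34, P'3 = 0x23, P'4 = 0x53, P'5 = 0x9A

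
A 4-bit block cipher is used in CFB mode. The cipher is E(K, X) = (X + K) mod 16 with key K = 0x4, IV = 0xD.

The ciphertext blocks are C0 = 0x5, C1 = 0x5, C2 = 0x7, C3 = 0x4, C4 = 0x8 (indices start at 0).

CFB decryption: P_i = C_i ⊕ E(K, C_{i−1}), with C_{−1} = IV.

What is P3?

P3 = 0xF

P3: E(K, 0x7) = 0xB; 0x4 ⊕ 0xB = 0xF.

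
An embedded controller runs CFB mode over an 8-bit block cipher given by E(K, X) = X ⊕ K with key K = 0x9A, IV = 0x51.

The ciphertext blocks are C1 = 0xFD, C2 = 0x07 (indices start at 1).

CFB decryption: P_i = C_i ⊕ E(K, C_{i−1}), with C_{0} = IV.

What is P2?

P2 = 0x60

P2: E(K, 0xFD) = 0x67; 0x07 ⊕ 0x67 = 0x60.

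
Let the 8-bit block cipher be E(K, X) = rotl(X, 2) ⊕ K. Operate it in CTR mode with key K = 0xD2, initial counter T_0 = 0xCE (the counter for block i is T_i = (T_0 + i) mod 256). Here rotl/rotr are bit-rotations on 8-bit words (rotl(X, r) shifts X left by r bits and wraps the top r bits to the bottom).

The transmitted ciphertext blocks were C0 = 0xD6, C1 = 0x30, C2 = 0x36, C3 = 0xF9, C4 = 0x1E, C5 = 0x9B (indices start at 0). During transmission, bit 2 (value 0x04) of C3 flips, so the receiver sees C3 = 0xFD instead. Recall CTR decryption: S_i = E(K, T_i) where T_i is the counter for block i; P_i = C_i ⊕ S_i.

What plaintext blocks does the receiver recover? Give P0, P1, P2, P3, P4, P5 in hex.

P0 = 0x3F, P1 = 0xDD, P2 = 0xA7, P3 = 0x68, P4 = 0x87, P5 = 0x06

Only C3 changed, to 0xFD. In CTR, a change in C_i flips the same bit in P_i only; the keystream is unaffected. Decrypting the received ciphertext:
P0: T = 0xCE, S = E(K, T) = 0xE9; 0xD6 ⊕ 0xE9 = 0x3F.
P1: T = 0xCF, S = E(K, T) = 0xED; 0x30 ⊕ 0xED = 0xDD.
P2: T = 0xD0, S = E(K, T) = 0x91; 0x36 ⊕ 0x91 = 0xA7.
P3: T = 0xD1, S = E(K, T) = 0x95; 0xFD ⊕ 0x95 = 0x68.
P4: T = 0xD2, S = E(K, T) = 0x99; 0x1E ⊕ 0x99 = 0x87.
P5: T = 0xD3, S = E(K, T) = 0x9D; 0x9B ⊕ 0x9D = 0x06.
Blocks that differ from the original plaintext: P3.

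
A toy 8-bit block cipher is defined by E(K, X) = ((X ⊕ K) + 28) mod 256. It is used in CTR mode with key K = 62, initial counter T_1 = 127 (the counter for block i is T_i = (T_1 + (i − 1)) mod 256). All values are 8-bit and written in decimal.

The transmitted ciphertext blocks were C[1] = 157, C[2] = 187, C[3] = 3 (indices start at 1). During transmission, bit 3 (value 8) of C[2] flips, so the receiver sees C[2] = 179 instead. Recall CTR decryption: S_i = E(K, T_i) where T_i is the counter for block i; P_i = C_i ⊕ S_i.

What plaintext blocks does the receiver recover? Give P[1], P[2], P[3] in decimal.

Only C[2] changed, to 179. In CTR, a change in C_i flips the same bit in P_i only; the keystream is unaffected. Decrypting the received ciphertext:
P[1]: T = 127, S = E(K, T) = 93; 157 ⊕ 93 = 192.
P[2]: T = 128, S = E(K, T) = 218; 179 ⊕ 218 = 105.
P[3]: T = 129, S = E(K, T) = 219; 3 ⊕ 219 = 216.
Blocks that differ from the original plaintext: P[2].

P[1] = 192, P[2] = 105, P[3] = 216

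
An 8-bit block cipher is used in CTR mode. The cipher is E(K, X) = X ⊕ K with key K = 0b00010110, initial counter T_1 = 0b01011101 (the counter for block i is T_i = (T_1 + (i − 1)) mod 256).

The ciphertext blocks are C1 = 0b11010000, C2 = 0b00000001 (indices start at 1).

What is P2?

P2 = 0b01001001

CTR decryption: S_i = E(K, T_i) where T_i is the counter for block i; P_i = C_i ⊕ S_i.
P2: T = 0b01011110, S = E(K, T) = 0b01001000; 0b00000001 ⊕ 0b01001000 = 0b01001001.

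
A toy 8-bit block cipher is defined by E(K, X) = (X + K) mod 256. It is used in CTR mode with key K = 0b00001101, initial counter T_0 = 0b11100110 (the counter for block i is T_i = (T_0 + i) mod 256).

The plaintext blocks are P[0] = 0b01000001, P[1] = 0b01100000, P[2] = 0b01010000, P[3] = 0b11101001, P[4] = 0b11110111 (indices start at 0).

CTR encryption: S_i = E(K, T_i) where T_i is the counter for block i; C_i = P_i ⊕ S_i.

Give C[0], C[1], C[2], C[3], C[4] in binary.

C[0] = 0b10110010, C[1] = 0b10010100, C[2] = 0b10100101, C[3] = 0b00011111, C[4] = 0b00000000

C[0]: T = 0b11100110, S = E(K, T) = 0b11110011; 0b01000001 ⊕ 0b11110011 = 0b10110010.
C[1]: T = 0b11100111, S = E(K, T) = 0b11110100; 0b01100000 ⊕ 0b11110100 = 0b10010100.
C[2]: T = 0b11101000, S = E(K, T) = 0b11110101; 0b01010000 ⊕ 0b11110101 = 0b10100101.
C[3]: T = 0b11101001, S = E(K, T) = 0b11110110; 0b11101001 ⊕ 0b11110110 = 0b00011111.
C[4]: T = 0b11101010, S = E(K, T) = 0b11110111; 0b11110111 ⊕ 0b11110111 = 0b00000000.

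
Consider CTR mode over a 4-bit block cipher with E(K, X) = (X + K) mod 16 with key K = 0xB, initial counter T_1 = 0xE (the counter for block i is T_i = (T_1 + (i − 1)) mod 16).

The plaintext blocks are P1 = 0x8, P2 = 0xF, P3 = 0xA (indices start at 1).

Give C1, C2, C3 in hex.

CTR encryption: S_i = E(K, T_i) where T_i is the counter for block i; C_i = P_i ⊕ S_i.
C1: T = 0xE, S = E(K, T) = 0x9; 0x8 ⊕ 0x9 = 0x1.
C2: T = 0xF, S = E(K, T) = 0xA; 0xF ⊕ 0xA = 0x5.
C3: T = 0x0, S = E(K, T) = 0xB; 0xA ⊕ 0xB = 0x1.

C1 = 0x1, C2 = 0x5, C3 = 0x1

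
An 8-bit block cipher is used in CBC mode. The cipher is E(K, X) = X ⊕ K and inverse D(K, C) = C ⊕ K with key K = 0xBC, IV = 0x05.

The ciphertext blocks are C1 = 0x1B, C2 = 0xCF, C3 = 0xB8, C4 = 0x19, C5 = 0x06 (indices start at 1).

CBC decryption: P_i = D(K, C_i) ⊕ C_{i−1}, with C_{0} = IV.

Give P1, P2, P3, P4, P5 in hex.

P1: D(K, 0x1B) = 0xA7; 0xA7 ⊕ 0x05 = 0xA2.
P2: D(K, 0xCF) = 0x73; 0x73 ⊕ 0x1B = 0x68.
P3: D(K, 0xB8) = 0x04; 0x04 ⊕ 0xCF = 0xCB.
P4: D(K, 0x19) = 0xA5; 0xA5 ⊕ 0xB8 = 0x1D.
P5: D(K, 0x06) = 0xBA; 0xBA ⊕ 0x19 = 0xA3.

P1 = 0xA2, P2 = 0x68, P3 = 0xCB, P4 = 0x1D, P5 = 0xA3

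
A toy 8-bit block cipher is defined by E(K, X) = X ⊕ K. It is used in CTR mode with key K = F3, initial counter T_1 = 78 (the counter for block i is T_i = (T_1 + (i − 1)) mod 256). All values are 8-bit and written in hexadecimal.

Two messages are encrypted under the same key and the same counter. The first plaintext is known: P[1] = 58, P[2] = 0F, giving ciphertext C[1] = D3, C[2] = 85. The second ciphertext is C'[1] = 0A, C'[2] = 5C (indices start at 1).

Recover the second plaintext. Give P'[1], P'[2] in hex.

P'[1] = 81, P'[2] = D6

In CTR with a reused counter, both messages share the same keystream S_i, so C_i ⊕ C'_i = P_i ⊕ P'_i and thus P'_i = P_i ⊕ C_i ⊕ C'_i.
P'[1]: 58 ⊕ D3 ⊕ 0A = 81.
P'[2]: 0F ⊕ 85 ⊕ 5C = D6.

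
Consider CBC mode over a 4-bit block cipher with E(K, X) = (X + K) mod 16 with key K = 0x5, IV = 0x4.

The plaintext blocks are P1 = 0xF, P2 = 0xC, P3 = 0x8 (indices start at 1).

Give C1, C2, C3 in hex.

C1 = 0x0, C2 = 0x1, C3 = 0xE

CBC encryption: C_i = E(K, P_i ⊕ C_{i−1}), with C_{0} = IV.
C1: P1 ⊕ 0x4 = 0xB; E(K, 0xB) = 0x0.
C2: P2 ⊕ 0x0 = 0xC; E(K, 0xC) = 0x1.
C3: P3 ⊕ 0x1 = 0x9; E(K, 0x9) = 0xE.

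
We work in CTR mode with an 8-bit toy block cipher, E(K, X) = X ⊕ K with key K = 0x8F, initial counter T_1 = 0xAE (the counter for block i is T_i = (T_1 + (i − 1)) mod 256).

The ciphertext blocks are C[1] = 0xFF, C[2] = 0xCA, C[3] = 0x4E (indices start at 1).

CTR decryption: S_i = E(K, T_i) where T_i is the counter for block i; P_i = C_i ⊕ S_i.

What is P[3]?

P[3] = 0x71

P[3]: T = 0xB0, S = E(K, T) = 0x3F; 0x4E ⊕ 0x3F = 0x71.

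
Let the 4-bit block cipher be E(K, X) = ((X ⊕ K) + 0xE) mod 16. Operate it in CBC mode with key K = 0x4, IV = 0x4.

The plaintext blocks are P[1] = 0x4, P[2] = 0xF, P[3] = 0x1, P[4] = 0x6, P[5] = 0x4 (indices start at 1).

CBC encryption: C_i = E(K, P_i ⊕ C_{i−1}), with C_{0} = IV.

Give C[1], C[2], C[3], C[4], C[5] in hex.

C[1] = 0x2, C[2] = 0x7, C[3] = 0x0, C[4] = 0x0, C[5] = 0xE

C[1]: P[1] ⊕ 0x4 = 0x0; E(K, 0x0) = 0x2.
C[2]: P[2] ⊕ 0x2 = 0xD; E(K, 0xD) = 0x7.
C[3]: P[3] ⊕ 0x7 = 0x6; E(K, 0x6) = 0x0.
C[4]: P[4] ⊕ 0x0 = 0x6; E(K, 0x6) = 0x0.
C[5]: P[5] ⊕ 0x0 = 0x4; E(K, 0x4) = 0xE.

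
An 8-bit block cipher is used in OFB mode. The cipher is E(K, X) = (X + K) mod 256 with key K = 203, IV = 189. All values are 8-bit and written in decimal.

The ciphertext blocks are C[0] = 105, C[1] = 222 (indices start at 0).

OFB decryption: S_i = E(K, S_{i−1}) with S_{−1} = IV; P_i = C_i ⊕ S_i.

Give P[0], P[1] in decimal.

P[0]: S = E(K, 189) = 136; 105 ⊕ 136 = 225.
P[1]: S = E(K, 136) = 83; 222 ⊕ 83 = 141.

P[0] = 225, P[1] = 141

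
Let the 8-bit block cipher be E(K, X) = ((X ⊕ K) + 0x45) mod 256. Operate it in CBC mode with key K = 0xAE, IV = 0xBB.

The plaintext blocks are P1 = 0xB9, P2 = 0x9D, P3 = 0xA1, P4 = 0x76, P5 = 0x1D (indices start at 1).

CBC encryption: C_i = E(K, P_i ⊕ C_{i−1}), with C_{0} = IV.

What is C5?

C1: P1 ⊕ 0xBB = 0x02; E(K, 0x02) = 0xF1.
C2: P2 ⊕ 0xF1 = 0x6C; E(K, 0x6C) = 0x07.
C3: P3 ⊕ 0x07 = 0xA6; E(K, 0xA6) = 0x4D.
C4: P4 ⊕ 0x4D = 0x3B; E(K, 0x3B) = 0xDA.
C5: P5 ⊕ 0xDA = 0xC7; E(K, 0xC7) = 0xAE.

C5 = 0xAE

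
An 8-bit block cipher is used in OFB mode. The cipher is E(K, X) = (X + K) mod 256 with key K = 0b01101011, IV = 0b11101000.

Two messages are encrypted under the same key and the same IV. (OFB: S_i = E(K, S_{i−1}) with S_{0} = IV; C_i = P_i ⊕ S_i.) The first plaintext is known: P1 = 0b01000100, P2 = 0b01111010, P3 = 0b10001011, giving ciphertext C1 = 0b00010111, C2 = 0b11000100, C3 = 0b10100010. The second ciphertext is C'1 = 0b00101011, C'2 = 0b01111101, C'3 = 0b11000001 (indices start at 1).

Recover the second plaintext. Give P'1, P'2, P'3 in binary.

In OFB with a reused IV, both messages share the same keystream S_i, so C_i ⊕ C'_i = P_i ⊕ P'_i and thus P'_i = P_i ⊕ C_i ⊕ C'_i.
P'1: 0b01000100 ⊕ 0b00010111 ⊕ 0b00101011 = 0b01111000.
P'2: 0b01111010 ⊕ 0b11000100 ⊕ 0b01111101 = 0b11000011.
P'3: 0b10001011 ⊕ 0b10100010 ⊕ 0b11000001 = 0b11101000.

P'1 = 0b01111000, P'2 = 0b11000011, P'3 = 0b11101000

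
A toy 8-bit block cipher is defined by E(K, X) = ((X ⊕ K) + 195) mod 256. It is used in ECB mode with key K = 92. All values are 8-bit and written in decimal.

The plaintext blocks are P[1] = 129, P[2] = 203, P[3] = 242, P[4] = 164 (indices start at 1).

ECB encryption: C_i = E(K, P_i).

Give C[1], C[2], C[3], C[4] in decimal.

C[1] = 160, C[2] = 90, C[3] = 113, C[4] = 187

C[1]: E(K, 129) = 160.
C[2]: E(K, 203) = 90.
C[3]: E(K, 242) = 113.
C[4]: E(K, 164) = 187.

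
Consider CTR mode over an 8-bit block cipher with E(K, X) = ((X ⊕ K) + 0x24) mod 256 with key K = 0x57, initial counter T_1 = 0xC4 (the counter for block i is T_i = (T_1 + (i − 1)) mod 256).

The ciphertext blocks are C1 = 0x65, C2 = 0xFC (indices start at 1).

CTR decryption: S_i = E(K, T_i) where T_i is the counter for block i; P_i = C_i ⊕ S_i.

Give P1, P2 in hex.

P1 = 0xD2, P2 = 0x4A

P1: T = 0xC4, S = E(K, T) = 0xB7; 0x65 ⊕ 0xB7 = 0xD2.
P2: T = 0xC5, S = E(K, T) = 0xB6; 0xFC ⊕ 0xB6 = 0x4A.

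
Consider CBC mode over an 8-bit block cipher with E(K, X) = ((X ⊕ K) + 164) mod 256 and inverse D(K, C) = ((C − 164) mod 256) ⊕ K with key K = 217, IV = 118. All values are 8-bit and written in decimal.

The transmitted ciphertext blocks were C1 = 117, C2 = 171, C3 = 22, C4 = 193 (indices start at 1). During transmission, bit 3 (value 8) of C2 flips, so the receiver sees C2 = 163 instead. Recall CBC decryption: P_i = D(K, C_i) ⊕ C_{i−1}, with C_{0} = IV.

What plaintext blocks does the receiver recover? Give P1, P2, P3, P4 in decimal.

P1 = 126, P2 = 83, P3 = 8, P4 = 210

Only C2 changed, to 163. In CBC, a change in C_i garbles P_i and flips the same bit in P_{i+1}. Decrypting the received ciphertext:
P1: D(K, 117) = 8; 8 ⊕ 118 = 126.
P2: D(K, 163) = 38; 38 ⊕ 117 = 83.
P3: D(K, 22) = 171; 171 ⊕ 163 = 8.
P4: D(K, 193) = 196; 196 ⊕ 22 = 210.
Blocks that differ from the original plaintext: P2, P3.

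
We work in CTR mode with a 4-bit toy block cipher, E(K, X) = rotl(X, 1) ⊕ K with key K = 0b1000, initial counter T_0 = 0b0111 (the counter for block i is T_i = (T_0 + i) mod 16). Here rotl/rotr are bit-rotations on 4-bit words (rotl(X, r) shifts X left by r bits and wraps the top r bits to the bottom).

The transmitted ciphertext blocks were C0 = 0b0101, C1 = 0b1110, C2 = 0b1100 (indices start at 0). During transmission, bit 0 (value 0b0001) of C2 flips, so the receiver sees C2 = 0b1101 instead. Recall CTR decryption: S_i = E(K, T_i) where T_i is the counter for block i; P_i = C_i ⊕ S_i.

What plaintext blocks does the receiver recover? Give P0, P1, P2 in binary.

P0 = 0b0011, P1 = 0b0111, P2 = 0b0110

Only C2 changed, to 0b1101. In CTR, a change in C_i flips the same bit in P_i only; the keystream is unaffected. Decrypting the received ciphertext:
P0: T = 0b0111, S = E(K, T) = 0b0110; 0b0101 ⊕ 0b0110 = 0b0011.
P1: T = 0b1000, S = E(K, T) = 0b1001; 0b1110 ⊕ 0b1001 = 0b0111.
P2: T = 0b1001, S = E(K, T) = 0b1011; 0b1101 ⊕ 0b1011 = 0b0110.
Blocks that differ from the original plaintext: P2.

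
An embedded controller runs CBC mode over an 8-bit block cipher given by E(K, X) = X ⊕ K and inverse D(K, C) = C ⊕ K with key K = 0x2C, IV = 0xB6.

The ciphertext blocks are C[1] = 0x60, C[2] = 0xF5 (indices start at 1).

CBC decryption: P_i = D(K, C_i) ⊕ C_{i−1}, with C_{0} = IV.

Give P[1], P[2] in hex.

P[1]: D(K, 0x60) = 0x4C; 0x4C ⊕ 0xB6 = 0xFA.
P[2]: D(K, 0xF5) = 0xD9; 0xD9 ⊕ 0x60 = 0xB9.

P[1] = 0xFA, P[2] = 0xB9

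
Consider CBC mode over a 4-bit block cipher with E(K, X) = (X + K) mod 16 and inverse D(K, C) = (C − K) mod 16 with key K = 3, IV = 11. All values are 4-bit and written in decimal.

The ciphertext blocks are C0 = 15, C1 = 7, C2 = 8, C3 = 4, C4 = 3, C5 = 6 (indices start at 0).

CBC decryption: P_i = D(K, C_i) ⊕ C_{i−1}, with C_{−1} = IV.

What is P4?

P4 = 4

P4: D(K, 3) = 0; 0 ⊕ 4 = 4.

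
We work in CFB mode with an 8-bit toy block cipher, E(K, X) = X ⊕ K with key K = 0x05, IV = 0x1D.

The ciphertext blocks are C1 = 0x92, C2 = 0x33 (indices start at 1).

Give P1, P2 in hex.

CFB decryption: P_i = C_i ⊕ E(K, C_{i−1}), with C_{0} = IV.
P1: E(K, 0x1D) = 0x18; 0x92 ⊕ 0x18 = 0x8A.
P2: E(K, 0x92) = 0x97; 0x33 ⊕ 0x97 = 0xA4.

P1 = 0x8A, P2 = 0xA4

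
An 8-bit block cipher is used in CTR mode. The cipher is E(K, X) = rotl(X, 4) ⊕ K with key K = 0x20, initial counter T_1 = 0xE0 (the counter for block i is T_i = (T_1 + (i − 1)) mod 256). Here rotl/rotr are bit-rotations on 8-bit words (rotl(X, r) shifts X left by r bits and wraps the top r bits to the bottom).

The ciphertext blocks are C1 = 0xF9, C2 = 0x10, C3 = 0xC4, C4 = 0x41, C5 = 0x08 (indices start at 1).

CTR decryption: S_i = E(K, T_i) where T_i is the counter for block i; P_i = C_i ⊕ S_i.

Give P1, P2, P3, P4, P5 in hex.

P1 = 0xD7, P2 = 0x2E, P3 = 0xCA, P4 = 0x5F, P5 = 0x66

P1: T = 0xE0, S = E(K, T) = 0x2E; 0xF9 ⊕ 0x2E = 0xD7.
P2: T = 0xE1, S = E(K, T) = 0x3E; 0x10 ⊕ 0x3E = 0x2E.
P3: T = 0xE2, S = E(K, T) = 0x0E; 0xC4 ⊕ 0x0E = 0xCA.
P4: T = 0xE3, S = E(K, T) = 0x1E; 0x41 ⊕ 0x1E = 0x5F.
P5: T = 0xE4, S = E(K, T) = 0x6E; 0x08 ⊕ 0x6E = 0x66.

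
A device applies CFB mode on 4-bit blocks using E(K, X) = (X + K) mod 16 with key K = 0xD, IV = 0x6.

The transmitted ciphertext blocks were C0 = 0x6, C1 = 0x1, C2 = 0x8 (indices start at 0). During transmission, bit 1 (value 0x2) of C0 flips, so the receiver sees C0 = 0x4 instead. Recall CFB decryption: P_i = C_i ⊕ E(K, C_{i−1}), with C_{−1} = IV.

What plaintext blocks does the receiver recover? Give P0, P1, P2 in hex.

Only C0 changed, to 0x4. In CFB, a change in C_i flips the same bit in P_i and garbles P_{i+1}. Decrypting the received ciphertext:
P0: E(K, 0x6) = 0x3; 0x4 ⊕ 0x3 = 0x7.
P1: E(K, 0x4) = 0x1; 0x1 ⊕ 0x1 = 0x0.
P2: E(K, 0x1) = 0xE; 0x8 ⊕ 0xE = 0x6.
Blocks that differ from the original plaintext: P0, P1.

P0 = 0x7, P1 = 0x0, P2 = 0x6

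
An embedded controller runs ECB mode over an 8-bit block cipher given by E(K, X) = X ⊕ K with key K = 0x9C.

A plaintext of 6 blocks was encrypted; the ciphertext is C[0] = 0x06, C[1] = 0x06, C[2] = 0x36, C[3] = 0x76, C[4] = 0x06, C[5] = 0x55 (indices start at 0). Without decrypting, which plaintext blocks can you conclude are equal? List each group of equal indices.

P[0] = P[1] = P[4]

ECB encrypts each block independently with the same key, so equal ciphertext blocks imply equal plaintext blocks.
C[0] = C[1] = C[4] = 0x06, so P[0] = P[1] = P[4].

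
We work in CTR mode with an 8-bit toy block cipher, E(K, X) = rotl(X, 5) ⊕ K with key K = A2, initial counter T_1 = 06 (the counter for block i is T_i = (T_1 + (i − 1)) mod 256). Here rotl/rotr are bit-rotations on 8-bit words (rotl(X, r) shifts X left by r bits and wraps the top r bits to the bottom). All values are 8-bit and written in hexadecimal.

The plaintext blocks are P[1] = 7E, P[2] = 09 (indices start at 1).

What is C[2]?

C[2] = 4B

CTR encryption: S_i = E(K, T_i) where T_i is the counter for block i; C_i = P_i ⊕ S_i.
C[1]: T = 06, S = E(K, T) = 62; 7E ⊕ 62 = 1C.
C[2]: T = 07, S = E(K, T) = 42; 09 ⊕ 42 = 4B.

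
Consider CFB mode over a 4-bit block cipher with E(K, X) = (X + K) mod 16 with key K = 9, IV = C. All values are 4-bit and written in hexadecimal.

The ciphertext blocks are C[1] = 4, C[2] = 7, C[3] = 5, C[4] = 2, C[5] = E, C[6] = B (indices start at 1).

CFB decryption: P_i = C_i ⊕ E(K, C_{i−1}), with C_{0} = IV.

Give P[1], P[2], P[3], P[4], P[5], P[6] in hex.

P[1] = 1, P[2] = A, P[3] = 5, P[4] = C, P[5] = 5, P[6] = C

P[1]: E(K, C) = 5; 4 ⊕ 5 = 1.
P[2]: E(K, 4) = D; 7 ⊕ D = A.
P[3]: E(K, 7) = 0; 5 ⊕ 0 = 5.
P[4]: E(K, 5) = E; 2 ⊕ E = C.
P[5]: E(K, 2) = B; E ⊕ B = 5.
P[6]: E(K, E) = 7; B ⊕ 7 = C.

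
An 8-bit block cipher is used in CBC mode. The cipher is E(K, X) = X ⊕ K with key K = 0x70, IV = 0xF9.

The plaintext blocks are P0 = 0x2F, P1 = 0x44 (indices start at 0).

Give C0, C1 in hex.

CBC encryption: C_i = E(K, P_i ⊕ C_{i−1}), with C_{−1} = IV.
C0: P0 ⊕ 0xF9 = 0xD6; E(K, 0xD6) = 0xA6.
C1: P1 ⊕ 0xA6 = 0xE2; E(K, 0xE2) = 0x92.

C0 = 0xA6, C1 = 0x92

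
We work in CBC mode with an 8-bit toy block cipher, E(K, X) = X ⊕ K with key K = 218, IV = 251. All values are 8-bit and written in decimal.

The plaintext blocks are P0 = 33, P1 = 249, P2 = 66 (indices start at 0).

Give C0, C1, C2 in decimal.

C0 = 0, C1 = 35, C2 = 187

CBC encryption: C_i = E(K, P_i ⊕ C_{i−1}), with C_{−1} = IV.
C0: P0 ⊕ 251 = 218; E(K, 218) = 0.
C1: P1 ⊕ 0 = 249; E(K, 249) = 35.
C2: P2 ⊕ 35 = 97; E(K, 97) = 187.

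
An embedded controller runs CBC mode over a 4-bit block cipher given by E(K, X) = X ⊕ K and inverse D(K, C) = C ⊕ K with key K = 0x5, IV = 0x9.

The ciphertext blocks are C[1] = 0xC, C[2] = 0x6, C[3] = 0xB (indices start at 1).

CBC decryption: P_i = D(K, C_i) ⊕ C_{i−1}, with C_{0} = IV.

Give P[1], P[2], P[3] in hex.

P[1] = 0x0, P[2] = 0xF, P[3] = 0x8

P[1]: D(K, 0xC) = 0x9; 0x9 ⊕ 0x9 = 0x0.
P[2]: D(K, 0x6) = 0x3; 0x3 ⊕ 0xC = 0xF.
P[3]: D(K, 0xB) = 0xE; 0xE ⊕ 0x6 = 0x8.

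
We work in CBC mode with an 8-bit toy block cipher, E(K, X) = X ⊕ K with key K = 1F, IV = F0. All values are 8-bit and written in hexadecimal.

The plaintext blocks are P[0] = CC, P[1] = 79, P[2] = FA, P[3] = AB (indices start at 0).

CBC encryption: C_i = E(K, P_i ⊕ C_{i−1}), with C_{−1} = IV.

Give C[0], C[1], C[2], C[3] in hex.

C[0]: P[0] ⊕ F0 = 3C; E(K, 3C) = 23.
C[1]: P[1] ⊕ 23 = 5A; E(K, 5A) = 45.
C[2]: P[2] ⊕ 45 = BF; E(K, BF) = A0.
C[3]: P[3] ⊕ A0 = 0B; E(K, 0B) = 14.

C[0] = 23, C[1] = 45, C[2] = A0, C[3] = 14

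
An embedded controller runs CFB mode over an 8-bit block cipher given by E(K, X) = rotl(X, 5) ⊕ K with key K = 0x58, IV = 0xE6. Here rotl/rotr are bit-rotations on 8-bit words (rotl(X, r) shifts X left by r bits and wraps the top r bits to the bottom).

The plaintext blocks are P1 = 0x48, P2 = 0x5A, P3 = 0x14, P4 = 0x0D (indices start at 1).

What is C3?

CFB encryption: C_i = P_i ⊕ E(K, C_{i−1}), with C_{0} = IV.
C1: E(K, 0xE6) = 0x84; 0x48 ⊕ 0x84 = 0xCC.
C2: E(K, 0xCC) = 0xC1; 0x5A ⊕ 0xC1 = 0x9B.
C3: E(K, 0x9B) = 0x2B; 0x14 ⊕ 0x2B = 0x3F.

C3 = 0x3F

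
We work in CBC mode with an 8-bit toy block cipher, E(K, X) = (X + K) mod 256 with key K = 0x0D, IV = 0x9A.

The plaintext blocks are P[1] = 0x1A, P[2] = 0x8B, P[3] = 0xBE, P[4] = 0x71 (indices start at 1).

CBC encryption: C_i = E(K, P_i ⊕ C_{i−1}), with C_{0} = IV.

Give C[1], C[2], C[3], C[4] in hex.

C[1]: P[1] ⊕ 0x9A = 0x80; E(K, 0x80) = 0x8D.
C[2]: P[2] ⊕ 0x8D = 0x06; E(K, 0x06) = 0x13.
C[3]: P[3] ⊕ 0x13 = 0xAD; E(K, 0xAD) = 0xBA.
C[4]: P[4] ⊕ 0xBA = 0xCB; E(K, 0xCB) = 0xD8.

C[1] = 0x8D, C[2] = 0x13, C[3] = 0xBA, C[4] = 0xD8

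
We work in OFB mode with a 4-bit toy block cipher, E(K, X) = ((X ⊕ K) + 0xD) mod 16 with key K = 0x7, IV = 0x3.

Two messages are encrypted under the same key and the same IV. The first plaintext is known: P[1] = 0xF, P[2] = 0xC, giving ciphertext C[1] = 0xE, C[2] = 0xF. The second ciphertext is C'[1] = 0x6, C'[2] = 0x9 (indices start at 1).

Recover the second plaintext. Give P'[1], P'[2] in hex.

P'[1] = 0x7, P'[2] = 0xA

In OFB with a reused IV, both messages share the same keystream S_i, so C_i ⊕ C'_i = P_i ⊕ P'_i and thus P'_i = P_i ⊕ C_i ⊕ C'_i.
P'[1]: 0xF ⊕ 0xE ⊕ 0x6 = 0x7.
P'[2]: 0xC ⊕ 0xF ⊕ 0x9 = 0xA.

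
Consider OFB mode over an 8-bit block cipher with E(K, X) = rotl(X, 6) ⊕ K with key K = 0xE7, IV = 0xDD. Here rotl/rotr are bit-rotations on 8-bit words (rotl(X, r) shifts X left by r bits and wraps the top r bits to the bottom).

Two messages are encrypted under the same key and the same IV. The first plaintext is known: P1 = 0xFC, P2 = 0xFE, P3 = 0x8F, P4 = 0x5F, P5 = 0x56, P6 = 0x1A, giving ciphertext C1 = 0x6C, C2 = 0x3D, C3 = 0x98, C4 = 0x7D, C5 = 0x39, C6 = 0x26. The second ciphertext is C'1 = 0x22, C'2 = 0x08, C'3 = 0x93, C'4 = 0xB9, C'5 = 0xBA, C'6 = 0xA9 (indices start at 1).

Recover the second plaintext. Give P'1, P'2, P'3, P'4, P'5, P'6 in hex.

P'1 = 0xB2, P'2 = 0xCB, P'3 = 0x84, P'4 = 0x9B, P'5 = 0xD5, P'6 = 0x95

In OFB with a reused IV, both messages share the same keystream S_i, so C_i ⊕ C'_i = P_i ⊕ P'_i and thus P'_i = P_i ⊕ C_i ⊕ C'_i.
P'1: 0xFC ⊕ 0x6C ⊕ 0x22 = 0xB2.
P'2: 0xFE ⊕ 0x3D ⊕ 0x08 = 0xCB.
P'3: 0x8F ⊕ 0x98 ⊕ 0x93 = 0x84.
P'4: 0x5F ⊕ 0x7D ⊕ 0xB9 = 0x9B.
P'5: 0x56 ⊕ 0x39 ⊕ 0xBA = 0xD5.
P'6: 0x1A ⊕ 0x26 ⊕ 0xA9 = 0x95.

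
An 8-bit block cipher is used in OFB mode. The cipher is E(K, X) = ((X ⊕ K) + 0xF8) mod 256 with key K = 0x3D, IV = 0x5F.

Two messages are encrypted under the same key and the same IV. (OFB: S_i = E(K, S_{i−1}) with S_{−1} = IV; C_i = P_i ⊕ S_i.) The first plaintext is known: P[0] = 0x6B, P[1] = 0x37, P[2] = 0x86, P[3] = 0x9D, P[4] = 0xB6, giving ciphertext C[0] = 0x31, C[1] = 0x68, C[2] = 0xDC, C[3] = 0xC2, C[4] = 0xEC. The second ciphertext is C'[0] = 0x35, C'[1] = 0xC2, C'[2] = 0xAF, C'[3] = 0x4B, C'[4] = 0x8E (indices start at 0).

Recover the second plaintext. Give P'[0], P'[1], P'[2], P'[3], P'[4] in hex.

In OFB with a reused IV, both messages share the same keystream S_i, so C_i ⊕ C'_i = P_i ⊕ P'_i and thus P'_i = P_i ⊕ C_i ⊕ C'_i.
P'[0]: 0x6B ⊕ 0x31 ⊕ 0x35 = 0x6F.
P'[1]: 0x37 ⊕ 0x68 ⊕ 0xC2 = 0x9D.
P'[2]: 0x86 ⊕ 0xDC ⊕ 0xAF = 0xF5.
P'[3]: 0x9D ⊕ 0xC2 ⊕ 0x4B = 0x14.
P'[4]: 0xB6 ⊕ 0xEC ⊕ 0x8E = 0xD4.

P'[0] = 0x6F, P'[1] = 0x9D, P'[2] = 0xF5, P'[3] = 0x14, P'[4] = 0xD4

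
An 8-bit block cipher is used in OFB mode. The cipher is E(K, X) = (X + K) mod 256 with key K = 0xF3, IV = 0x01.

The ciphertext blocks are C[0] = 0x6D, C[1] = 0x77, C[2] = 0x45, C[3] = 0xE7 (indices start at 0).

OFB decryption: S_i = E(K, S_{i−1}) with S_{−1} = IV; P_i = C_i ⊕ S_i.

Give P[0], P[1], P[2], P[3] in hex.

P[0] = 0x99, P[1] = 0x90, P[2] = 0x9F, P[3] = 0x2A

P[0]: S = E(K, 0x01) = 0xF4; 0x6D ⊕ 0xF4 = 0x99.
P[1]: S = E(K, 0xF4) = 0xE7; 0x77 ⊕ 0xE7 = 0x90.
P[2]: S = E(K, 0xE7) = 0xDA; 0x45 ⊕ 0xDA = 0x9F.
P[3]: S = E(K, 0xDA) = 0xCD; 0xE7 ⊕ 0xCD = 0x2A.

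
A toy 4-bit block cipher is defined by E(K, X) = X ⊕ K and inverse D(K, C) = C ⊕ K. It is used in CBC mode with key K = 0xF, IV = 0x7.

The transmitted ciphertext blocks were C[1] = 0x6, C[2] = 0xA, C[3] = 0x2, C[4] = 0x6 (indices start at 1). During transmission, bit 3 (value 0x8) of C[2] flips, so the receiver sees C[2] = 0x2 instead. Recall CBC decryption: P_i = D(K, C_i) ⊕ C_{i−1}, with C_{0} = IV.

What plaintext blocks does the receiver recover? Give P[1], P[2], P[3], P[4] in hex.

P[1] = 0xE, P[2] = 0xB, P[3] = 0xF, P[4] = 0xB

Only C[2] changed, to 0x2. In CBC, a change in C_i garbles P_i and flips the same bit in P_{i+1}. Decrypting the received ciphertext:
P[1]: D(K, 0x6) = 0x9; 0x9 ⊕ 0x7 = 0xE.
P[2]: D(K, 0x2) = 0xD; 0xD ⊕ 0x6 = 0xB.
P[3]: D(K, 0x2) = 0xD; 0xD ⊕ 0x2 = 0xF.
P[4]: D(K, 0x6) = 0x9; 0x9 ⊕ 0x2 = 0xB.
Blocks that differ from the original plaintext: P[2], P[3].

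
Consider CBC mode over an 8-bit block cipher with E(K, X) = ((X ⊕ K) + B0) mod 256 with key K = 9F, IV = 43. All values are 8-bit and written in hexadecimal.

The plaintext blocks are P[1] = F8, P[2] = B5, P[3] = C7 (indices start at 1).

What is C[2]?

CBC encryption: C_i = E(K, P_i ⊕ C_{i−1}), with C_{0} = IV.
C[1]: P[1] ⊕ 43 = BB; E(K, BB) = D4.
C[2]: P[2] ⊕ D4 = 61; E(K, 61) = AE.

C[2] = AE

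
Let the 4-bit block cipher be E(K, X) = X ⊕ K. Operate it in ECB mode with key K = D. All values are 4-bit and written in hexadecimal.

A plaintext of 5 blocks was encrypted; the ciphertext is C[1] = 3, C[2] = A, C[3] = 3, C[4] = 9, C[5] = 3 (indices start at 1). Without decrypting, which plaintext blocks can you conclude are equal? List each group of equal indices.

P[1] = P[3] = P[5]

ECB encrypts each block independently with the same key, so equal ciphertext blocks imply equal plaintext blocks.
C[1] = C[3] = C[5] = 3, so P[1] = P[3] = P[5].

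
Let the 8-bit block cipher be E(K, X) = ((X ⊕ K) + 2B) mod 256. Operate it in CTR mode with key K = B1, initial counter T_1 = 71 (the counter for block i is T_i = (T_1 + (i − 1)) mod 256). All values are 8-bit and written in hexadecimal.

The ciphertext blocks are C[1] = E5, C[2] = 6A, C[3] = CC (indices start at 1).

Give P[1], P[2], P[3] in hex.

CTR decryption: S_i = E(K, T_i) where T_i is the counter for block i; P_i = C_i ⊕ S_i.
P[1]: T = 71, S = E(K, T) = EB; E5 ⊕ EB = 0E.
P[2]: T = 72, S = E(K, T) = EE; 6A ⊕ EE = 84.
P[3]: T = 73, S = E(K, T) = ED; CC ⊕ ED = 21.

P[1] = 0E, P[2] = 84, P[3] = 21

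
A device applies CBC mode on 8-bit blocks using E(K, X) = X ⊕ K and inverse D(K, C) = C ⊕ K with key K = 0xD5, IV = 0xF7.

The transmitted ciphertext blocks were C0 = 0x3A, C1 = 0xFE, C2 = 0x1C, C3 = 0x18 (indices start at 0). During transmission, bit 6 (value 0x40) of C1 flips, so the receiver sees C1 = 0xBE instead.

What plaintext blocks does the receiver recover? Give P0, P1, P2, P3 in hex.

P0 = 0x18, P1 = 0x51, P2 = 0x77, P3 = 0xD1

CBC decryption: P_i = D(K, C_i) ⊕ C_{i−1}, with C_{−1} = IV.
Only C1 changed, to 0xBE. In CBC, a change in C_i garbles P_i and flips the same bit in P_{i+1}. Decrypting the received ciphertext:
P0: D(K, 0x3A) = 0xEF; 0xEF ⊕ 0xF7 = 0x18.
P1: D(K, 0xBE) = 0x6B; 0x6B ⊕ 0x3A = 0x51.
P2: D(K, 0x1C) = 0xC9; 0xC9 ⊕ 0xBE = 0x77.
P3: D(K, 0x18) = 0xCD; 0xCD ⊕ 0x1C = 0xD1.
Blocks that differ from the original plaintext: P1, P2.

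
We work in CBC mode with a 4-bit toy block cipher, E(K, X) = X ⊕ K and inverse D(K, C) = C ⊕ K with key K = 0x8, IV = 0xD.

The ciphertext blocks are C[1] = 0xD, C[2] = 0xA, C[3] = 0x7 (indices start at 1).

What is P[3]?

P[3] = 0x5

CBC decryption: P_i = D(K, C_i) ⊕ C_{i−1}, with C_{0} = IV.
P[3]: D(K, 0x7) = 0xF; 0xF ⊕ 0xA = 0x5.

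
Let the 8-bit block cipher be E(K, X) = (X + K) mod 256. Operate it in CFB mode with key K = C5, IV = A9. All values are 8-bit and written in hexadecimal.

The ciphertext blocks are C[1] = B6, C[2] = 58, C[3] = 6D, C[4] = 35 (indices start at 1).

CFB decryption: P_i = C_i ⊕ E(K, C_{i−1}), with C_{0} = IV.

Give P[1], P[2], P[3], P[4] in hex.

P[1]: E(K, A9) = 6E; B6 ⊕ 6E = D8.
P[2]: E(K, B6) = 7B; 58 ⊕ 7B = 23.
P[3]: E(K, 58) = 1D; 6D ⊕ 1D = 70.
P[4]: E(K, 6D) = 32; 35 ⊕ 32 = 07.

P[1] = D8, P[2] = 23, P[3] = 70, P[4] = 07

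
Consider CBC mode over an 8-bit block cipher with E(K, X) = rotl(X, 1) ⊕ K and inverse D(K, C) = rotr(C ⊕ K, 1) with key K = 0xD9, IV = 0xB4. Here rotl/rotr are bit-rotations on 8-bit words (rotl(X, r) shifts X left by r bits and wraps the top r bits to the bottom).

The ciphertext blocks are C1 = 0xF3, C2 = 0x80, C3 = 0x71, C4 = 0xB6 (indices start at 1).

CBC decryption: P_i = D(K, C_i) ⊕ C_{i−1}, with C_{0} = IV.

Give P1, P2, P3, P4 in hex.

P1 = 0xA1, P2 = 0x5F, P3 = 0xD4, P4 = 0xC6

P1: D(K, 0xF3) = 0x15; 0x15 ⊕ 0xB4 = 0xA1.
P2: D(K, 0x80) = 0xAC; 0xAC ⊕ 0xF3 = 0x5F.
P3: D(K, 0x71) = 0x54; 0x54 ⊕ 0x80 = 0xD4.
P4: D(K, 0xB6) = 0xB7; 0xB7 ⊕ 0x71 = 0xC6.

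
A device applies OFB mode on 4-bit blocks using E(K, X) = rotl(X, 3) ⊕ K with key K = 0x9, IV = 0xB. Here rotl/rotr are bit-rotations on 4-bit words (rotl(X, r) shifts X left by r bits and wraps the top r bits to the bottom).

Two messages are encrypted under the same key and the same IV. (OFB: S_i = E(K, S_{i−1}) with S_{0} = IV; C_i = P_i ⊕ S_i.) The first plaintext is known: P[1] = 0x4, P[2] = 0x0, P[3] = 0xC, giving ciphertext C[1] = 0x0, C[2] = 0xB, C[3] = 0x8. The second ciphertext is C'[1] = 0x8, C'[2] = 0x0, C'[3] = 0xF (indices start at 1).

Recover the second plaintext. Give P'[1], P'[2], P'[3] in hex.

P'[1] = 0xC, P'[2] = 0xB, P'[3] = 0xB

In OFB with a reused IV, both messages share the same keystream S_i, so C_i ⊕ C'_i = P_i ⊕ P'_i and thus P'_i = P_i ⊕ C_i ⊕ C'_i.
P'[1]: 0x4 ⊕ 0x0 ⊕ 0x8 = 0xC.
P'[2]: 0x0 ⊕ 0xB ⊕ 0x0 = 0xB.
P'[3]: 0xC ⊕ 0x8 ⊕ 0xF = 0xB.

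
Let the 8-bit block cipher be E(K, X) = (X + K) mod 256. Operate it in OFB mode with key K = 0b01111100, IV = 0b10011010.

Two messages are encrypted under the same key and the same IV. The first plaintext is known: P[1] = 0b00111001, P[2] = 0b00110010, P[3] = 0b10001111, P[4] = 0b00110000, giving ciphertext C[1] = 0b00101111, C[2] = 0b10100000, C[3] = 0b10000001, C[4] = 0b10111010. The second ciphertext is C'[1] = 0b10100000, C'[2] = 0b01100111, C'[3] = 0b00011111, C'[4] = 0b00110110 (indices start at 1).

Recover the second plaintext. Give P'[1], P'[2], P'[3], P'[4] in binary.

In OFB with a reused IV, both messages share the same keystream S_i, so C_i ⊕ C'_i = P_i ⊕ P'_i and thus P'_i = P_i ⊕ C_i ⊕ C'_i.
P'[1]: 0b00111001 ⊕ 0b00101111 ⊕ 0b10100000 = 0b10110110.
P'[2]: 0b00110010 ⊕ 0b10100000 ⊕ 0b01100111 = 0b11110101.
P'[3]: 0b10001111 ⊕ 0b10000001 ⊕ 0b00011111 = 0b00010001.
P'[4]: 0b00110000 ⊕ 0b10111010 ⊕ 0b00110110 = 0b10111100.

P'[1] = 0b10110110, P'[2] = 0b11110101, P'[3] = 0b00010001, P'[4] = 0b10111100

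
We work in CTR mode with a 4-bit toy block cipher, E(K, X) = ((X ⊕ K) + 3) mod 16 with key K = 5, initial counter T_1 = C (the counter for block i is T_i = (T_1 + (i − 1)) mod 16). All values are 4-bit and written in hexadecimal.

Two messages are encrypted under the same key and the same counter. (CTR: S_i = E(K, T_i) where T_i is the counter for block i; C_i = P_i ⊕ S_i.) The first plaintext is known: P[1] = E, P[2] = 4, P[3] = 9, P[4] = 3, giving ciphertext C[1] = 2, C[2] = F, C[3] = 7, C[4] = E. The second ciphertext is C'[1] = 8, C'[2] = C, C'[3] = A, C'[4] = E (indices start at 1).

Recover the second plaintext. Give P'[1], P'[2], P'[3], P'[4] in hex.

P'[1] = 4, P'[2] = 7, P'[3] = 4, P'[4] = 3

In CTR with a reused counter, both messages share the same keystream S_i, so C_i ⊕ C'_i = P_i ⊕ P'_i and thus P'_i = P_i ⊕ C_i ⊕ C'_i.
P'[1]: E ⊕ 2 ⊕ 8 = 4.
P'[2]: 4 ⊕ F ⊕ C = 7.
P'[3]: 9 ⊕ 7 ⊕ A = 4.
P'[4]: 3 ⊕ E ⊕ E = 3.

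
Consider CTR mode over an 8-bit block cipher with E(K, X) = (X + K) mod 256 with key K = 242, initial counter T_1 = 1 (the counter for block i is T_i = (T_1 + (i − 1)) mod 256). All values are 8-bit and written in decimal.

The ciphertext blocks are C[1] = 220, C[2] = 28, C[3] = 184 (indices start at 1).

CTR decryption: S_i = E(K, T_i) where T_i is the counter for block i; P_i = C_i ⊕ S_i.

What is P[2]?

P[2]: T = 2, S = E(K, T) = 244; 28 ⊕ 244 = 232.

P[2] = 232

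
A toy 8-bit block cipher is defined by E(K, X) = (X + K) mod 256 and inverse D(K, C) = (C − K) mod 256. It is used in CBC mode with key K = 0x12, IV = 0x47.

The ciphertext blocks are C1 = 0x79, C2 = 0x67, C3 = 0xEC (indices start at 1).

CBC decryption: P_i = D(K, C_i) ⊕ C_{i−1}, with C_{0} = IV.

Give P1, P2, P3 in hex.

P1: D(K, 0x79) = 0x67; 0x67 ⊕ 0x47 = 0x20.
P2: D(K, 0x67) = 0x55; 0x55 ⊕ 0x79 = 0x2C.
P3: D(K, 0xEC) = 0xDA; 0xDA ⊕ 0x67 = 0xBD.

P1 = 0x20, P2 = 0x2C, P3 = 0xBD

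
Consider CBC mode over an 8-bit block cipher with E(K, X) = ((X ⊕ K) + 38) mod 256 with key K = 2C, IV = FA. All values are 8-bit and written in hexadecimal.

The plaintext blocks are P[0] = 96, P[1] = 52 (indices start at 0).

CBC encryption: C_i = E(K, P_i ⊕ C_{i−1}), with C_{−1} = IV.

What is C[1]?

C[0]: P[0] ⊕ FA = 6C; E(K, 6C) = 78.
C[1]: P[1] ⊕ 78 = 2A; E(K, 2A) = 3E.

C[1] = 3E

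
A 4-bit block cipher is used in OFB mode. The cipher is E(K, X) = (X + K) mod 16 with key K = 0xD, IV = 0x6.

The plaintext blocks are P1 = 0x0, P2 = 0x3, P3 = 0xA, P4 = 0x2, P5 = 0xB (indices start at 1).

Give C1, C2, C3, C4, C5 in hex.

OFB encryption: S_i = E(K, S_{i−1}) with S_{0} = IV; C_i = P_i ⊕ S_i.
C1: S = E(K, 0x6) = 0x3; 0x0 ⊕ 0x3 = 0x3.
C2: S = E(K, 0x3) = 0x0; 0x3 ⊕ 0x0 = 0x3.
C3: S = E(K, 0x0) = 0xD; 0xA ⊕ 0xD = 0x7.
C4: S = E(K, 0xD) = 0xA; 0x2 ⊕ 0xA = 0x8.
C5: S = E(K, 0xA) = 0x7; 0xB ⊕ 0x7 = 0xC.

C1 = 0x3, C2 = 0x3, C3 = 0x7, C4 = 0x8, C5 = 0xC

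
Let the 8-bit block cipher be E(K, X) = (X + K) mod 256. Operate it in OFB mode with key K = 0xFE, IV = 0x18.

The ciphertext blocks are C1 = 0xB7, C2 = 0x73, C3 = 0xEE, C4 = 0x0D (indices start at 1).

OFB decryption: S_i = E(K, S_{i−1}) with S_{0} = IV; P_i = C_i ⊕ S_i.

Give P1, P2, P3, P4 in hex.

P1 = 0xA1, P2 = 0x67, P3 = 0xFC, P4 = 0x1D

P1: S = E(K, 0x18) = 0x16; 0xB7 ⊕ 0x16 = 0xA1.
P2: S = E(K, 0x16) = 0x14; 0x73 ⊕ 0x14 = 0x67.
P3: S = E(K, 0x14) = 0x12; 0xEE ⊕ 0x12 = 0xFC.
P4: S = E(K, 0x12) = 0x10; 0x0D ⊕ 0x10 = 0x1D.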